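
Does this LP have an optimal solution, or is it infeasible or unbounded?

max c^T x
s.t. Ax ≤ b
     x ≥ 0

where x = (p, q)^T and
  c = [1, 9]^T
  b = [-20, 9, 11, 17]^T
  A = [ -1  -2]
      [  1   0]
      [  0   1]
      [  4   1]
The point (1.5, 11) satisfies every constraint, so the LP is feasible; the constraints give p ≤ 9 and q ≤ 11, which with p, q ≥ 0 keep the feasible region inside a bounded box. A feasible, bounded LP attains a finite optimum at a vertex.

The LP has an optimal solution: (1.5, 11) with z = 100.5.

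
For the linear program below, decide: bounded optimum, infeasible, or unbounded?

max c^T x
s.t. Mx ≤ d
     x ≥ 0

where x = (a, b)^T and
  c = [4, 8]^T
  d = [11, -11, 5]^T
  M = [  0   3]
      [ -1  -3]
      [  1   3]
One constraint requires a + 3b ≤ 5, while the constraint -a - 3b ≤ -11 is equivalent to a + 3b ≥ 11. Together they would need 11 ≤ a + 3b ≤ 5, which is impossible since 11 > 5. No point satisfies all constraints.

The feasible region is empty; the LP is infeasible.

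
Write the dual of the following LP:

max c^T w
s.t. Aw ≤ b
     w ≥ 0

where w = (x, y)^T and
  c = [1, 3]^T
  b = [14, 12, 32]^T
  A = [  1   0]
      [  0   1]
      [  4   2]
Minimize: z = 14y1 + 12y2 + 32y3

Subject to:
  C1: -y1 - 4y3 ≤ -1
  C2: -y2 - 2y3 ≤ -3
  y1, y2, y3 ≥ 0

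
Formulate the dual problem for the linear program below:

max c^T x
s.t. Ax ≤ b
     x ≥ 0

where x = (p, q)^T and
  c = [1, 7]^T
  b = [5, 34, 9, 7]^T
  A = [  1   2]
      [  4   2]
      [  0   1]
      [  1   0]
Minimize: z = 5y1 + 34y2 + 9y3 + 7y4

Subject to:
  C1: -y1 - 4y2 - y4 ≤ -1
  C2: -2y1 - 2y2 - y3 ≤ -7
  y1, y2, y3, y4 ≥ 0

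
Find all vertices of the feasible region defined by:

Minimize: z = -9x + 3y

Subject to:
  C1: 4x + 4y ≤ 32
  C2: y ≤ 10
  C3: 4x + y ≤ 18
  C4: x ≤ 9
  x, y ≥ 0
Each vertex is the intersection of two constraint boundaries that also satisfies all remaining constraints:
  x = 0 and y = 0 → (0, 0)
  4x + y = 18 and y = 0 → (4.5, 0)
  4x + 4y = 32 and 4x + y = 18 → (3.333, 4.667)
  4x + 4y = 32 and x = 0 → (0, 8)

Vertices: (0, 0), (4.5, 0), (3.333, 4.667), (0, 8)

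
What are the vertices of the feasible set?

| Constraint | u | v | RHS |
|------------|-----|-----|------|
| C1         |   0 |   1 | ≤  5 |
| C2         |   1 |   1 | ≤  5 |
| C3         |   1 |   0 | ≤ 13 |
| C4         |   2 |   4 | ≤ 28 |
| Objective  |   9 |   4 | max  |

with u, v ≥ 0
Each vertex is the intersection of two constraint boundaries that also satisfies all remaining constraints:
  u = 0 and v = 0 → (0, 0)
  u + v = 5 and v = 0 → (5, 0)
  v = 5 and u + v = 5 → (0, 5)

Vertices: (0, 0), (5, 0), (0, 5)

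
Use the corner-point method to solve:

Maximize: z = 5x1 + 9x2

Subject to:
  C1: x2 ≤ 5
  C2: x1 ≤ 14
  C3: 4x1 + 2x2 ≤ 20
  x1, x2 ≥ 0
Each vertex is the intersection of two constraint boundaries that also satisfies all remaining constraints:
  x1 = 0 and x2 = 0 → (0, 0)
  4x1 + 2x2 = 20 and x2 = 0 → (5, 0)
  x2 = 5 and 4x1 + 2x2 = 20 → (2.5, 5)
  x2 = 5 and x1 = 0 → (0, 5)

Evaluating z = 5x1 + 9x2 at each vertex:
  (0, 0): z = 0
  (5, 0): z = 25
  (2.5, 5): z = 57.5
  (0, 5): z = 45

The maximum is at (2.5, 5) with z = 57.5.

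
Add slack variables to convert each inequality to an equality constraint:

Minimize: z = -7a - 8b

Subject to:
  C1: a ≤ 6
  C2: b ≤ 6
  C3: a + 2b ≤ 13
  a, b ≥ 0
min z = -7a - 8b

s.t.
  a + s1 = 6
  b + s2 = 6
  a + 2b + s3 = 13
  a, b, s1, s2, s3 ≥ 0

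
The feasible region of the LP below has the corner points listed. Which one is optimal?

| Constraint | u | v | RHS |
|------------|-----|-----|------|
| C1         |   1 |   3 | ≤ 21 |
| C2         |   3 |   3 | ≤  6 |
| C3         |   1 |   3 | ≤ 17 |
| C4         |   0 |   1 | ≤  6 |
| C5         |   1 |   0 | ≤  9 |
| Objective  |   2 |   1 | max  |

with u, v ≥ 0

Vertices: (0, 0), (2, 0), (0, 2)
Evaluating z = 2u + v at each vertex:
  (0, 0): z = 0
  (2, 0): z = 4
  (0, 2): z = 2

The largest value is z = 4, attained at (2, 0).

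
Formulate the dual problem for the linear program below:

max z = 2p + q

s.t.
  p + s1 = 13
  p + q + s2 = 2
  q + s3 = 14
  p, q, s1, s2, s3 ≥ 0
Minimize: z = 13y1 + 2y2 + 14y3

Subject to:
  C1: -y1 - y2 ≤ -2
  C2: -y2 - y3 ≤ -1
  y1, y2, y3 ≥ 0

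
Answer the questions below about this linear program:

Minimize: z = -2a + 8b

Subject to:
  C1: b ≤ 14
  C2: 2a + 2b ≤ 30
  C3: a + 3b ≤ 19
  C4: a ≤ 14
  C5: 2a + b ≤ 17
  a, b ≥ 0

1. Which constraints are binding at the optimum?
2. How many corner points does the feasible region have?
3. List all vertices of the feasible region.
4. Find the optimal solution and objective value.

1. C5, b ≥ 0
2. 4
3. (0, 0), (8.5, 0), (6.4, 4.2), (0, 6.333)
4. a = 8.5, b = 0, z = -17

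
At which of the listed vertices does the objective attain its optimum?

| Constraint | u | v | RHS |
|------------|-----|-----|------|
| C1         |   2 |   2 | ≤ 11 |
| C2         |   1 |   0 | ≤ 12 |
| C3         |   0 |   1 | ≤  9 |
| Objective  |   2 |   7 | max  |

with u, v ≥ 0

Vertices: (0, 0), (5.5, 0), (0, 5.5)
Evaluating z = 2u + 7v at each vertex:
  (0, 0): z = 0
  (5.5, 0): z = 11
  (0, 5.5): z = 38.5

The largest value is z = 38.5, attained at (0, 5.5).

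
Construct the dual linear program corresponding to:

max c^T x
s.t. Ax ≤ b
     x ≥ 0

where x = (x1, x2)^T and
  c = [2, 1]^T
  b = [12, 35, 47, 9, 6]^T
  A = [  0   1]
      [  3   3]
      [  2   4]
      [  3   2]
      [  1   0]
Minimize: z = 12y1 + 35y2 + 47y3 + 9y4 + 6y5

Subject to:
  C1: -3y2 - 2y3 - 3y4 - y5 ≤ -2
  C2: -y1 - 3y2 - 4y3 - 2y4 ≤ -1
  y1, y2, y3, y4, y5 ≥ 0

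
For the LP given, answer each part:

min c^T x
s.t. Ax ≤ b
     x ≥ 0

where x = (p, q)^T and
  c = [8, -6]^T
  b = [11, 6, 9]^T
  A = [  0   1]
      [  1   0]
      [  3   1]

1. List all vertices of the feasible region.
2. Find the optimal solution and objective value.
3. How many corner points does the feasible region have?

1. (0, 0), (3, 0), (0, 9)
2. p = 0, q = 9, z = -54
3. 3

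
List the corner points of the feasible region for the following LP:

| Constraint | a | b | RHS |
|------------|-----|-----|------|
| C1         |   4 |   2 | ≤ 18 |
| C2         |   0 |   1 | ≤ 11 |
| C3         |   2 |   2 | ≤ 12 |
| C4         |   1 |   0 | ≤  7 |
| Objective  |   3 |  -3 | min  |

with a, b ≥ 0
Each vertex is the intersection of two constraint boundaries that also satisfies all remaining constraints:
  a = 0 and b = 0 → (0, 0)
  4a + 2b = 18 and b = 0 → (4.5, 0)
  4a + 2b = 18 and 2a + 2b = 12 → (3, 3)
  2a + 2b = 12 and a = 0 → (0, 6)

Vertices: (0, 0), (4.5, 0), (3, 3), (0, 6)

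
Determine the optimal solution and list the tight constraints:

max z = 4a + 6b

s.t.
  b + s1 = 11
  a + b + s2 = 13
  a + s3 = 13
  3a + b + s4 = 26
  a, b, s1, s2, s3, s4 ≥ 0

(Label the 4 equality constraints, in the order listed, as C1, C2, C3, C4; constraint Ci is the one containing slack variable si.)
Optimal: a = 2, b = 11
Slack at optimum:
  C1: slack = 0 (binding)
  C2: slack = 0 (binding)
  C3: slack = 11
  C4: slack = 9
  a ≥ 0: a = 2
  b ≥ 0: b = 11
Binding constraints: C1, C2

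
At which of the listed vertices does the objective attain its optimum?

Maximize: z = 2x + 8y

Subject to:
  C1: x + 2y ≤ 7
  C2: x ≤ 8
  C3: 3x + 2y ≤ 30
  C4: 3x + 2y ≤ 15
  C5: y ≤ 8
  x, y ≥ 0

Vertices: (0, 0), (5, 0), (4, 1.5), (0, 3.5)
(0, 3.5) with z = 28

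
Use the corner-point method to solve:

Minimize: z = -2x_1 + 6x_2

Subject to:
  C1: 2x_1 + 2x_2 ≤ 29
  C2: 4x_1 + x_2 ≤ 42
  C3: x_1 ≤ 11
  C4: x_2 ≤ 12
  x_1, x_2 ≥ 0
x_1 = 10.5, x_2 = 0, z = -21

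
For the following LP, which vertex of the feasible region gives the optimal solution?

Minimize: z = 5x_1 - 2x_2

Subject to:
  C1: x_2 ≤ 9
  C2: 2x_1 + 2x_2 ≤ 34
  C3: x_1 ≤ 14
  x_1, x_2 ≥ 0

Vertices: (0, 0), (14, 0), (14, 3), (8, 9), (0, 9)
Evaluating z = 5x_1 - 2x_2 at each vertex:
  (0, 0): z = 0
  (14, 0): z = 70
  (14, 3): z = 64
  (8, 9): z = 22
  (0, 9): z = -18

The smallest value is z = -18, attained at (0, 9).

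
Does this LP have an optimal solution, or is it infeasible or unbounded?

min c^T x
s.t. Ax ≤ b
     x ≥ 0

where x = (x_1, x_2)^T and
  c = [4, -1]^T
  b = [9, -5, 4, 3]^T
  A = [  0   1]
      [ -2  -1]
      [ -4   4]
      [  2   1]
One constraint requires 2x_1 + x_2 ≤ 3, while the constraint -2x_1 - x_2 ≤ -5 is equivalent to 2x_1 + x_2 ≥ 5. Together they would need 5 ≤ 2x_1 + x_2 ≤ 3, which is impossible since 5 > 3. No point satisfies all constraints.

Infeasible — the constraint set is empty.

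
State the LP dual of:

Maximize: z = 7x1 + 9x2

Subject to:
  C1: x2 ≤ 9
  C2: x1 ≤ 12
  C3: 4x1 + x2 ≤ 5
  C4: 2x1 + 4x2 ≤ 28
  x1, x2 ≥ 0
Minimize: z = 9y1 + 12y2 + 5y3 + 28y4

Subject to:
  C1: -y2 - 4y3 - 2y4 ≤ -7
  C2: -y1 - y3 - 4y4 ≤ -9
  y1, y2, y3, y4 ≥ 0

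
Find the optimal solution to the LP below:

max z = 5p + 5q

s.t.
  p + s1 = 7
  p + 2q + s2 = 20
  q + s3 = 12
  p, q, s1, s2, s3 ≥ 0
Each vertex is the intersection of two constraint boundaries that also satisfies all remaining constraints:
  p = 0 and q = 0 → (0, 0)
  p = 7 and q = 0 → (7, 0)
  p = 7 and p + 2q = 20 → (7, 6.5)
  p + 2q = 20 and p = 0 → (0, 10)

Evaluating z = 5p + 5q at each vertex:
  (0, 0): z = 0
  (7, 0): z = 35
  (7, 6.5): z = 67.5
  (0, 10): z = 50

The maximum is at (7, 6.5) with z = 67.5.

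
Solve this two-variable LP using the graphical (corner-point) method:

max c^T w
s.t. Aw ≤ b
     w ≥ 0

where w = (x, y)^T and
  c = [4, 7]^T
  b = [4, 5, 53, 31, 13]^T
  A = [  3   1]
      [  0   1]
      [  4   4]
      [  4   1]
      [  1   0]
x = 0, y = 4, z = 28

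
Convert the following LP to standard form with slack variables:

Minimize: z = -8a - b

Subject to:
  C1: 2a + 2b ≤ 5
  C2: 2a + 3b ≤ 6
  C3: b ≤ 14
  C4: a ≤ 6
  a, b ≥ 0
min z = -8a - b

s.t.
  2a + 2b + s1 = 5
  2a + 3b + s2 = 6
  b + s3 = 14
  a + s4 = 6
  a, b, s1, s2, s3, s4 ≥ 0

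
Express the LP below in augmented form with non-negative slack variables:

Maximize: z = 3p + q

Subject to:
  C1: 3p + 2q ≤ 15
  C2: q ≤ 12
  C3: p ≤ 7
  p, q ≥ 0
max z = 3p + q

s.t.
  3p + 2q + s1 = 15
  q + s2 = 12
  p + s3 = 7
  p, q, s1, s2, s3 ≥ 0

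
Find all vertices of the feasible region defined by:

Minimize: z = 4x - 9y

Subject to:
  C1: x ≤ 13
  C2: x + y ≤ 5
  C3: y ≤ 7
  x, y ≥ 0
Each vertex is the intersection of two constraint boundaries that also satisfies all remaining constraints:
  x = 0 and y = 0 → (0, 0)
  x + y = 5 and y = 0 → (5, 0)
  x + y = 5 and x = 0 → (0, 5)

Vertices: (0, 0), (5, 0), (0, 5)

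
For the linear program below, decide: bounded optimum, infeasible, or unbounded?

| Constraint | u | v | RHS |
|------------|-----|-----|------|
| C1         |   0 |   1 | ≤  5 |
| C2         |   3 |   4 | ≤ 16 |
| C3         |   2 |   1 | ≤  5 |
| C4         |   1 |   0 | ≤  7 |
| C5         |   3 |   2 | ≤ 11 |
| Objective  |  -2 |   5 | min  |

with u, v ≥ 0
The point (2.5, 0) satisfies every constraint, so the LP is feasible; the constraints give u ≤ 7 and v ≤ 5, which with u, v ≥ 0 keep the feasible region inside a bounded box. A feasible, bounded LP attains a finite optimum at a vertex.

Evaluating z = -2u + 5v at each vertex:
  (0, 0): z = 0
  (2.5, 0): z = -5
  (0.8, 3.4): z = 15.4
  (0, 4): z = 20

Bounded optimum: z* = -5 at (2.5, 0).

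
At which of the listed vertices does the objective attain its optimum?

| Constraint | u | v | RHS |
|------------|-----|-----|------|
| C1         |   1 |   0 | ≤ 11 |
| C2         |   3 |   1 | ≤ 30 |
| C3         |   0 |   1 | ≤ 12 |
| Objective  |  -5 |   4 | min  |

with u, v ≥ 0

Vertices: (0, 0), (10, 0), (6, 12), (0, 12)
Evaluating z = -5u + 4v at each vertex:
  (0, 0): z = 0
  (10, 0): z = -50
  (6, 12): z = 18
  (0, 12): z = 48

The smallest value is z = -50, attained at (10, 0).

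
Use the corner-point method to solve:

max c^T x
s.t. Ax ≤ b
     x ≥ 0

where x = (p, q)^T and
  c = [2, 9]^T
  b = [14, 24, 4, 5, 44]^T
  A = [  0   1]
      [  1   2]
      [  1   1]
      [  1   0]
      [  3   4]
Each vertex is the intersection of two constraint boundaries that also satisfies all remaining constraints:
  p = 0 and q = 0 → (0, 0)
  p + q = 4 and q = 0 → (4, 0)
  p + q = 4 and p = 0 → (0, 4)

Evaluating z = 2p + 9q at each vertex:
  (0, 0): z = 0
  (4, 0): z = 8
  (0, 4): z = 36

The maximum is at (0, 4) with z = 36.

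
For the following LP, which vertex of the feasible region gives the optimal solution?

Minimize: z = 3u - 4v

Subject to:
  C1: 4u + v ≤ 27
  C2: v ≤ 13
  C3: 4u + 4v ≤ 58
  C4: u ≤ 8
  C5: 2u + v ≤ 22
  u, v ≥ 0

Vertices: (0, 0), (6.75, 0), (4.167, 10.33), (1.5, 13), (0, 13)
Evaluating z = 3u - 4v at each vertex:
  (0, 0): z = 0
  (6.75, 0): z = 20.25
  (4.167, 10.33): z = -28.83
  (1.5, 13): z = -47.5
  (0, 13): z = -52

The smallest value is z = -52, attained at (0, 13).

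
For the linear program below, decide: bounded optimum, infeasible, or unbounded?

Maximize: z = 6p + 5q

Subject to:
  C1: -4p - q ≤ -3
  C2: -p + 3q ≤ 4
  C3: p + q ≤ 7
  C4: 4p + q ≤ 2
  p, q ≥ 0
C4 requires 4p + q ≤ 2, while C1 (-4p - q ≤ -3) is equivalent to 4p + q ≥ 3. Together they would need 3 ≤ 4p + q ≤ 2, which is impossible since 3 > 2. No point satisfies all constraints.

Infeasible — the constraint set is empty.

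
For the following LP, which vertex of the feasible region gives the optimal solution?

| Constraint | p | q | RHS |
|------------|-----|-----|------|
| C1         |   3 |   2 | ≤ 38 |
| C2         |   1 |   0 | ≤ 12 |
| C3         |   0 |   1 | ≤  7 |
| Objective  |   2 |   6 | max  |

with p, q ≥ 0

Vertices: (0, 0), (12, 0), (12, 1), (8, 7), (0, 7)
(8, 7) with z = 58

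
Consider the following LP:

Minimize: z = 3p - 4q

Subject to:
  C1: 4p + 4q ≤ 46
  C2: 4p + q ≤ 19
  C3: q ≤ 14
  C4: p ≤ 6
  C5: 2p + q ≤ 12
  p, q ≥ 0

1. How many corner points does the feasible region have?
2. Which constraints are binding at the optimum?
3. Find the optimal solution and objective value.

1. 5
2. C1, p ≥ 0
3. p = 0, q = 11.5, z = -46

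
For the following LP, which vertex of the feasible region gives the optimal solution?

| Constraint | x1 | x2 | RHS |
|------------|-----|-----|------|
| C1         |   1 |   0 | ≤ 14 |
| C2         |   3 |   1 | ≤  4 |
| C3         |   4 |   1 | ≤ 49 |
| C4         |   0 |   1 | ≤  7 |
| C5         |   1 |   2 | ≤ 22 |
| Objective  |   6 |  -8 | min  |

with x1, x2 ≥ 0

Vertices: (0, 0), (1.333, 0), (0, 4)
(0, 4) with z = -32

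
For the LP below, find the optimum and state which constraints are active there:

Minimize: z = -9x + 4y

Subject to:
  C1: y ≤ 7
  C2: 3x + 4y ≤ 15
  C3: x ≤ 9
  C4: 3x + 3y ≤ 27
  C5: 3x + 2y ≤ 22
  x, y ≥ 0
Optimal: x = 5, y = 0
Binding: C2, y ≥ 0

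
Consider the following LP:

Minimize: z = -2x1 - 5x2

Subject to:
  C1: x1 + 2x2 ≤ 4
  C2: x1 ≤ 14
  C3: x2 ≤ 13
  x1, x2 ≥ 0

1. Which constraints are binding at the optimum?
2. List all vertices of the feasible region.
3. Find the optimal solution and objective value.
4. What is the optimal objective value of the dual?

1. C1, x1 ≥ 0
2. (0, 0), (4, 0), (0, 2)
3. x1 = 0, x2 = 2, z = -10
4. -10 (by strong duality, equal to the primal optimum)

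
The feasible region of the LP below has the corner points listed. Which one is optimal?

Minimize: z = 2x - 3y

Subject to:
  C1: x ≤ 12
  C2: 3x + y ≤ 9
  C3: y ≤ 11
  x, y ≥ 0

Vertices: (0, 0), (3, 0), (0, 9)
Evaluating z = 2x - 3y at each vertex:
  (0, 0): z = 0
  (3, 0): z = 6
  (0, 9): z = -27

The smallest value is z = -27, attained at (0, 9).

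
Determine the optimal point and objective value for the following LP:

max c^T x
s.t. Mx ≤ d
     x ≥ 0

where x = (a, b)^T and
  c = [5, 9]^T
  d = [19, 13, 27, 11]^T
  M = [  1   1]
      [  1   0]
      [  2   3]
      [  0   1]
Each vertex is the intersection of two constraint boundaries that also satisfies all remaining constraints:
  a = 0 and b = 0 → (0, 0)
  a = 13 and b = 0 → (13, 0)
  a = 13 and 2a + 3b = 27 → (13, 0.3333)
  2a + 3b = 27 and a = 0 → (0, 9)

Evaluating z = 5a + 9b at each vertex:
  (0, 0): z = 0
  (13, 0): z = 65
  (13, 0.3333): z = 68
  (0, 9): z = 81

The maximum is at (0, 9) with z = 81.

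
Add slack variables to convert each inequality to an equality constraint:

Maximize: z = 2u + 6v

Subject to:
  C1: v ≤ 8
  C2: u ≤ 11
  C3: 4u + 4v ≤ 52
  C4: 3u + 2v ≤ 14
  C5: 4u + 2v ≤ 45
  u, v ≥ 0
max z = 2u + 6v

s.t.
  v + s1 = 8
  u + s2 = 11
  4u + 4v + s3 = 52
  3u + 2v + s4 = 14
  4u + 2v + s5 = 45
  u, v, s1, s2, s3, s4, s5 ≥ 0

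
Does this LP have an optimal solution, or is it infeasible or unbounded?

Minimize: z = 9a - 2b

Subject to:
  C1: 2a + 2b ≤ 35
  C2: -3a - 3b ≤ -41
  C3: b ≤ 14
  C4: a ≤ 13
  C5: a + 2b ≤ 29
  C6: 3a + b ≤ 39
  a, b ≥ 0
The point (0, 14) satisfies every constraint, so the LP is feasible; the constraints give a ≤ 13 and b ≤ 14, which with a, b ≥ 0 keep the feasible region inside a bounded box. A feasible, bounded LP attains a finite optimum at a vertex.

Evaluating z = 9a - 2b at each vertex:
  (12.67, 1): z = 112
  (10.75, 6.75): z = 83.25
  (6, 11.5): z = 31
  (1, 14): z = -19
  (0, 14): z = -28
  (0, 13.67): z = -27.33

Feasible with finite optimum z* = -28 at (0, 14).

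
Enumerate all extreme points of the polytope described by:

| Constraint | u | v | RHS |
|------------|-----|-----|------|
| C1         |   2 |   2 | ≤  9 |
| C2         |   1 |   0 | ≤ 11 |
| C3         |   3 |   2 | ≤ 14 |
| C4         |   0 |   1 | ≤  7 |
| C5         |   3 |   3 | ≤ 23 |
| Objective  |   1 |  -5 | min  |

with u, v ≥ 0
Each vertex is the intersection of two constraint boundaries that also satisfies all remaining constraints:
  u = 0 and v = 0 → (0, 0)
  2u + 2v = 9 and v = 0 → (4.5, 0)
  2u + 2v = 9 and u = 0 → (0, 4.5)

Vertices: (0, 0), (4.5, 0), (0, 4.5)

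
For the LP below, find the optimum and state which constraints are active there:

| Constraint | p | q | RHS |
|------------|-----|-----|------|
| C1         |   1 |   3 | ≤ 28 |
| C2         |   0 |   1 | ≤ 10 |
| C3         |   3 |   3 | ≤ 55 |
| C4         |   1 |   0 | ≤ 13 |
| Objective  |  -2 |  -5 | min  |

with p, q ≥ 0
Optimal: p = 13, q = 5
Binding: C1, C4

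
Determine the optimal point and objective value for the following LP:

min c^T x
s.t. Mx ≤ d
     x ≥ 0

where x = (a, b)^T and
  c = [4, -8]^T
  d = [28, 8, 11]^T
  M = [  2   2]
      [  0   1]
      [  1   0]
Each vertex is the intersection of two constraint boundaries that also satisfies all remaining constraints:
  a = 0 and b = 0 → (0, 0)
  a = 11 and b = 0 → (11, 0)
  2a + 2b = 28 and a = 11 → (11, 3)
  2a + 2b = 28 and b = 8 → (6, 8)
  b = 8 and a = 0 → (0, 8)

Evaluating z = 4a - 8b at each vertex:
  (0, 0): z = 0
  (11, 0): z = 44
  (11, 3): z = 20
  (6, 8): z = -40
  (0, 8): z = -64

The minimum is at (0, 8) with z = -64.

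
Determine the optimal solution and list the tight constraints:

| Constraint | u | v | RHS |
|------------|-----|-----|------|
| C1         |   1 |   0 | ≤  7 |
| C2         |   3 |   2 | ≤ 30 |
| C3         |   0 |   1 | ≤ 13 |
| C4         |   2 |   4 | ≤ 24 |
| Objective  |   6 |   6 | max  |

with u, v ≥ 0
Optimal: u = 7, v = 2.5
Slack at optimum:
  C1: slack = 0 (binding)
  C2: slack = 4
  C3: slack = 10.5
  C4: slack = 0 (binding)
  u ≥ 0: u = 7
  v ≥ 0: v = 2.5
Binding constraints: C1, C4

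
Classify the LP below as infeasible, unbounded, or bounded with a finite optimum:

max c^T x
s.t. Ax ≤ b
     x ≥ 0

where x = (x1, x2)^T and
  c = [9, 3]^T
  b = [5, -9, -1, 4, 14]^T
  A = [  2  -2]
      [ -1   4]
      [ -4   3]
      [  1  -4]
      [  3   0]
One constraint requires x1 - 4x2 ≤ 4, while the constraint -x1 + 4x2 ≤ -9 is equivalent to x1 - 4x2 ≥ 9. Together they would need 9 ≤ x1 - 4x2 ≤ 4, which is impossible since 9 > 4. No point satisfies all constraints.

Infeasible — the constraint set is empty.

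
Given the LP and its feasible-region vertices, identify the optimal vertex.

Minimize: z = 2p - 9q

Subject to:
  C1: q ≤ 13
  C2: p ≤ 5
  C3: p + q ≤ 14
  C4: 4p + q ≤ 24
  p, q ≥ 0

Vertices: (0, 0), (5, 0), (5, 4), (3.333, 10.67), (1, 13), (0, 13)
(0, 13) with z = -117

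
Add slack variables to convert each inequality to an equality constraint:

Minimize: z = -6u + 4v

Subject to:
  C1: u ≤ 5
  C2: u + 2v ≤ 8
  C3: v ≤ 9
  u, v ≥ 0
min z = -6u + 4v

s.t.
  u + s1 = 5
  u + 2v + s2 = 8
  v + s3 = 9
  u, v, s1, s2, s3 ≥ 0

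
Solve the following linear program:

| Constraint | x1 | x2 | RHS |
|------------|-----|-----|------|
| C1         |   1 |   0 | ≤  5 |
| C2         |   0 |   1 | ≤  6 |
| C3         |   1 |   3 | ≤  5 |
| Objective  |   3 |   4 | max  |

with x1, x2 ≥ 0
Each vertex is the intersection of two constraint boundaries that also satisfies all remaining constraints:
  x1 = 0 and x2 = 0 → (0, 0)
  x1 = 5 and x1 + 3x2 = 5 → (5, 0)
  x1 + 3x2 = 5 and x1 = 0 → (0, 1.667)

Evaluating z = 3x1 + 4x2 at each vertex:
  (0, 0): z = 0
  (5, 0): z = 15
  (0, 1.667): z = 6.667

The maximum is at (5, 0) with z = 15.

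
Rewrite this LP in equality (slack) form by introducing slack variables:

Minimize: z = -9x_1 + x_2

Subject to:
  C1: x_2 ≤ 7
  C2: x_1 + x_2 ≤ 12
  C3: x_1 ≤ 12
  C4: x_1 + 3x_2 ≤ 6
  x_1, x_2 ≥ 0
min z = -9x_1 + x_2

s.t.
  x_2 + s1 = 7
  x_1 + x_2 + s2 = 12
  x_1 + s3 = 12
  x_1 + 3x_2 + s4 = 6
  x_1, x_2, s1, s2, s3, s4 ≥ 0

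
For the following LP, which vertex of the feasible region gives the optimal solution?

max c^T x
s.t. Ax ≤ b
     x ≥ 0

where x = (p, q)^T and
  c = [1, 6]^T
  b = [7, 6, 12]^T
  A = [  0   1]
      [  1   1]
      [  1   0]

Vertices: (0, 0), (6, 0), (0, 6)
Evaluating z = p + 6q at each vertex:
  (0, 0): z = 0
  (6, 0): z = 6
  (0, 6): z = 36

The largest value is z = 36, attained at (0, 6).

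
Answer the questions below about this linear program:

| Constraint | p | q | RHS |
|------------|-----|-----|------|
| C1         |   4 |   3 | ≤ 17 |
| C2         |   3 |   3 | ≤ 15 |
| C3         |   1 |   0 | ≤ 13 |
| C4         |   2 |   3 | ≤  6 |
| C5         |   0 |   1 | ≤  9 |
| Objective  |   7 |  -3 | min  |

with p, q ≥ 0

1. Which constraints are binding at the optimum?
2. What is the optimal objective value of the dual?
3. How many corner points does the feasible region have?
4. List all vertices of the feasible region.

1. C4, p ≥ 0
2. -6 (by strong duality, equal to the primal optimum)
3. 3
4. (0, 0), (3, 0), (0, 2)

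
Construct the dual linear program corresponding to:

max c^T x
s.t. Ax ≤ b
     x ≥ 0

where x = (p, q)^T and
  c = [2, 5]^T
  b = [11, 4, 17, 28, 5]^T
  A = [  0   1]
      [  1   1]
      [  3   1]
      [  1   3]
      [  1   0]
Minimize: z = 11y1 + 4y2 + 17y3 + 28y4 + 5y5

Subject to:
  C1: -y2 - 3y3 - y4 - y5 ≤ -2
  C2: -y1 - y2 - y3 - 3y4 ≤ -5
  y1, y2, y3, y4, y5 ≥ 0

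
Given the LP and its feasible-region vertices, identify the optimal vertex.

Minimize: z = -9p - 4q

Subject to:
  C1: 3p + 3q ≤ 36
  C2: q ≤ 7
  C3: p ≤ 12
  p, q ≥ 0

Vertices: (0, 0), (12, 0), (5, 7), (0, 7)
(12, 0) with z = -108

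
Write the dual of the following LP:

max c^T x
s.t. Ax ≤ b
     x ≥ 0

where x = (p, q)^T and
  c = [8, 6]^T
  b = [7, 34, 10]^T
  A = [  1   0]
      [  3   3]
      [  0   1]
Minimize: z = 7y1 + 34y2 + 10y3

Subject to:
  C1: -y1 - 3y2 ≤ -8
  C2: -3y2 - y3 ≤ -6
  y1, y2, y3 ≥ 0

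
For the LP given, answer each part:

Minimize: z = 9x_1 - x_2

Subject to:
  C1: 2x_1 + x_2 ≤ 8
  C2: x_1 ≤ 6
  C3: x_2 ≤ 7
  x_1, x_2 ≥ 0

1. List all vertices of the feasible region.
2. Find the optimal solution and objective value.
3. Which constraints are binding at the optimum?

1. (0, 0), (4, 0), (0.5, 7), (0, 7)
2. x_1 = 0, x_2 = 7, z = -7
3. C3, x_1 ≥ 0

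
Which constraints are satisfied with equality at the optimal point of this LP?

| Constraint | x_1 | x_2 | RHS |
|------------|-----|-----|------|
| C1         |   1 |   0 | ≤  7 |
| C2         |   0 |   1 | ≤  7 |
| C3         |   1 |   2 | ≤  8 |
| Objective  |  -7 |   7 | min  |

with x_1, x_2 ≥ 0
Optimal: x_1 = 7, x_2 = 0
Slack at optimum:
  C1: slack = 0 (binding)
  C2: slack = 7
  C3: slack = 1
  x_1 ≥ 0: x_1 = 7
  x_2 ≥ 0: x_2 = 0 (binding)
Binding constraints: C1, x_2 ≥ 0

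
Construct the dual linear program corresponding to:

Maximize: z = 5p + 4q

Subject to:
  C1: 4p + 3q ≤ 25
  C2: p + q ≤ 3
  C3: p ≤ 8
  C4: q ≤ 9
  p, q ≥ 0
Minimize: z = 25y1 + 3y2 + 8y3 + 9y4

Subject to:
  C1: -4y1 - y2 - y3 ≤ -5
  C2: -3y1 - y2 - y4 ≤ -4
  y1, y2, y3, y4 ≥ 0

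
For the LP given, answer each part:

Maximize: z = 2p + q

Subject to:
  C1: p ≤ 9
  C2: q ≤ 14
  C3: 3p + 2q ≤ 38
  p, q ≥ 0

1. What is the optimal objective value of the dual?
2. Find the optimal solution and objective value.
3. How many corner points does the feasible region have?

1. 23.5 (by strong duality, equal to the primal optimum)
2. p = 9, q = 5.5, z = 23.5
3. 5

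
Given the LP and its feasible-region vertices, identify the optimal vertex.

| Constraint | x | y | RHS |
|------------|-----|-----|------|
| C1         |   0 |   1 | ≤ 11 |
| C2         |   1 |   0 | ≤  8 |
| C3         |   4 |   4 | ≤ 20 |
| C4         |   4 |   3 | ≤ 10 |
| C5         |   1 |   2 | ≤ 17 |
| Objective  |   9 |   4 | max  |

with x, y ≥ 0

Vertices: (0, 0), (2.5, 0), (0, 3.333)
Evaluating z = 9x + 4y at each vertex:
  (0, 0): z = 0
  (2.5, 0): z = 22.5
  (0, 3.333): z = 13.33

The largest value is z = 22.5, attained at (2.5, 0).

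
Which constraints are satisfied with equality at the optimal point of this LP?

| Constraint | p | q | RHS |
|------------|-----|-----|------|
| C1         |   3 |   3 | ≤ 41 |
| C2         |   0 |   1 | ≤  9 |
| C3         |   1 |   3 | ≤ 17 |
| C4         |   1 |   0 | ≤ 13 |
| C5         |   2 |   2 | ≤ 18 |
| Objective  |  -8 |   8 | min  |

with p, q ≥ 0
Optimal: p = 9, q = 0
Slack at optimum:
  C1: slack = 14
  C2: slack = 9
  C3: slack = 8
  C4: slack = 4
  C5: slack = 0 (binding)
  p ≥ 0: p = 9
  q ≥ 0: q = 0 (binding)
Binding constraints: C5, q ≥ 0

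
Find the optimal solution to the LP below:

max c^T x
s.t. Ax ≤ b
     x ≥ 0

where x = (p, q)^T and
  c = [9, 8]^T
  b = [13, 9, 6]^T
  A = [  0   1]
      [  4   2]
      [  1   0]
Each vertex is the intersection of two constraint boundaries that also satisfies all remaining constraints:
  p = 0 and q = 0 → (0, 0)
  4p + 2q = 9 and q = 0 → (2.25, 0)
  4p + 2q = 9 and p = 0 → (0, 4.5)

Evaluating z = 9p + 8q at each vertex:
  (0, 0): z = 0
  (2.25, 0): z = 20.25
  (0, 4.5): z = 36

The maximum is at (0, 4.5) with z = 36.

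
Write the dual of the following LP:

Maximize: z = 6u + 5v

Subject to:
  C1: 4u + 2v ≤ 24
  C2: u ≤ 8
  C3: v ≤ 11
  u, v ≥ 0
Minimize: z = 24y1 + 8y2 + 11y3

Subject to:
  C1: -4y1 - y2 ≤ -6
  C2: -2y1 - y3 ≤ -5
  y1, y2, y3 ≥ 0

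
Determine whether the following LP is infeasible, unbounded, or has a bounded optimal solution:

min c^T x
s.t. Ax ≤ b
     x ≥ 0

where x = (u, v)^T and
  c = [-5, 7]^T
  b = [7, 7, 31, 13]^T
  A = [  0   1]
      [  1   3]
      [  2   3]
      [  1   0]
The point (7, 0) satisfies every constraint, so the LP is feasible; the constraints give u ≤ 13 and v ≤ 7, which with u, v ≥ 0 keep the feasible region inside a bounded box. A feasible, bounded LP attains a finite optimum at a vertex.

Evaluating z = -5u + 7v at each vertex:
  (0, 0): z = 0
  (7, 0): z = -35
  (0, 2.333): z = 16.33

Bounded optimum: z* = -35 at (7, 0).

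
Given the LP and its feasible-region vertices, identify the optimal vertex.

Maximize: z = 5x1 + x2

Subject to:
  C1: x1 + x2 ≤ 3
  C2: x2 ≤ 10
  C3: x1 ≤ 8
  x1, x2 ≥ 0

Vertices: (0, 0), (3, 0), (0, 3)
Evaluating z = 5x1 + x2 at each vertex:
  (0, 0): z = 0
  (3, 0): z = 15
  (0, 3): z = 3

The largest value is z = 15, attained at (3, 0).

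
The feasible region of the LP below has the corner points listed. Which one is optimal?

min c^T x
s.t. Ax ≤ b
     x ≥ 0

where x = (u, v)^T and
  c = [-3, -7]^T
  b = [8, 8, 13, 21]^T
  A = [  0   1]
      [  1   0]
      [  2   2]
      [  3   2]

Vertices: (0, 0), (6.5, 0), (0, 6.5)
Evaluating z = -3u - 7v at each vertex:
  (0, 0): z = 0
  (6.5, 0): z = -19.5
  (0, 6.5): z = -45.5

The smallest value is z = -45.5, attained at (0, 6.5).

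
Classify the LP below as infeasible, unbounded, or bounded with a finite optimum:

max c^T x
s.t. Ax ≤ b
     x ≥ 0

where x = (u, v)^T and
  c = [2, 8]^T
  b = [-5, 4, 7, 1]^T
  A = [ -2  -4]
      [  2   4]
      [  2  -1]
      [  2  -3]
One constraint requires 2u + 4v ≤ 4, while the constraint -2u - 4v ≤ -5 is equivalent to 2u + 4v ≥ 5. Together they would need 5 ≤ 2u + 4v ≤ 4, which is impossible since 5 > 4. No point satisfies all constraints.

The feasible region is empty; the LP is infeasible.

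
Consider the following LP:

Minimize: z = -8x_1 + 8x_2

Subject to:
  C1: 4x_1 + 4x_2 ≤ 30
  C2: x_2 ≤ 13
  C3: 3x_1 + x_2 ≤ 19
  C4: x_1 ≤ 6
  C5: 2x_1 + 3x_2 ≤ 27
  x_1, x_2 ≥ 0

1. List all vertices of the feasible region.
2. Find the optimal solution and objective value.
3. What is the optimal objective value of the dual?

1. (0, 0), (6, 0), (6, 1), (5.75, 1.75), (0, 7.5)
2. x_1 = 6, x_2 = 0, z = -48
3. -48 (by strong duality, equal to the primal optimum)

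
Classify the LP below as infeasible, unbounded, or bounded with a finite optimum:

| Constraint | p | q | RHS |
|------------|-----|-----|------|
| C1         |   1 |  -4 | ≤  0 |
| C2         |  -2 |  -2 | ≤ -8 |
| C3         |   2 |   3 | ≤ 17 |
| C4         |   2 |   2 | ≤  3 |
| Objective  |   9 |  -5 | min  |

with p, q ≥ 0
C4 requires 2p + 2q ≤ 3, while C2 (-2p - 2q ≤ -8) is equivalent to 2p + 2q ≥ 8. Together they would need 8 ≤ 2p + 2q ≤ 3, which is impossible since 8 > 3. No point satisfies all constraints.

Infeasible: no point satisfies all constraints simultaneously.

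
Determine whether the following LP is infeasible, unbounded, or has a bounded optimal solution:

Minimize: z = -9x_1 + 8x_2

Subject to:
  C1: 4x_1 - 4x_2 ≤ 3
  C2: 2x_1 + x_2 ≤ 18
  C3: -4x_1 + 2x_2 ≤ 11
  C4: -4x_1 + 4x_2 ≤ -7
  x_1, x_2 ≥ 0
C1 requires 4x_1 - 4x_2 ≤ 3, while C4 (-4x_1 + 4x_2 ≤ -7) is equivalent to 4x_1 - 4x_2 ≥ 7. Together they would need 7 ≤ 4x_1 - 4x_2 ≤ 3, which is impossible since 7 > 3. No point satisfies all constraints.

Infeasible — the constraint set is empty.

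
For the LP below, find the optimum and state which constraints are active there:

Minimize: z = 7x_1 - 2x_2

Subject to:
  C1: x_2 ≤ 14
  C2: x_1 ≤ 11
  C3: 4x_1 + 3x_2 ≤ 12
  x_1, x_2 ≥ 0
Optimal: x_1 = 0, x_2 = 4
Slack at optimum:
  C1: slack = 10
  C2: slack = 11
  C3: slack = 0 (binding)
  x_1 ≥ 0: x_1 = 0 (binding)
  x_2 ≥ 0: x_2 = 4
Binding constraints: C3, x_1 ≥ 0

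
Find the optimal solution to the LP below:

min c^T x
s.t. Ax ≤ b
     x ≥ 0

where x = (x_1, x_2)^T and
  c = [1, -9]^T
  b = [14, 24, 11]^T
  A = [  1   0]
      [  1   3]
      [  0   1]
x_1 = 0, x_2 = 8, z = -72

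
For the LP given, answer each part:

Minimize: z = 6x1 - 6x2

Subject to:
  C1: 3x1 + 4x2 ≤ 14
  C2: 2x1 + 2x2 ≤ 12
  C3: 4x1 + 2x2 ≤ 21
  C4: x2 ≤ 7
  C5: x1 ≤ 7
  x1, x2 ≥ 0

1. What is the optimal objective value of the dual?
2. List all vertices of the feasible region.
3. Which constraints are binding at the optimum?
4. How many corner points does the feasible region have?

1. -21 (by strong duality, equal to the primal optimum)
2. (0, 0), (4.667, 0), (0, 3.5)
3. C1, x1 ≥ 0
4. 3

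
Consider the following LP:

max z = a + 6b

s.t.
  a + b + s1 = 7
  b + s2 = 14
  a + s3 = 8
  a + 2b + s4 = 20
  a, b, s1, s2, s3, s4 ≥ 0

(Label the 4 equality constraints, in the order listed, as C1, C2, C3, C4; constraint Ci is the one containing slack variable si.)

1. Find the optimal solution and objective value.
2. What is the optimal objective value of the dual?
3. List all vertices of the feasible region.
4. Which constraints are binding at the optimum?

1. a = 0, b = 7, z = 42
2. 42 (by strong duality, equal to the primal optimum)
3. (0, 0), (7, 0), (0, 7)
4. C1, a ≥ 0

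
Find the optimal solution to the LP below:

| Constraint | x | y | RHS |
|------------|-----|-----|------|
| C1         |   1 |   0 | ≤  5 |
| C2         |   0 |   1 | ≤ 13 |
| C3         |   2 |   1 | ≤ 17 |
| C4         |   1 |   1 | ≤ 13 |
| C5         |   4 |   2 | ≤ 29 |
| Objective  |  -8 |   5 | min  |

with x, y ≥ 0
Each vertex is the intersection of two constraint boundaries that also satisfies all remaining constraints:
  x = 0 and y = 0 → (0, 0)
  x = 5 and y = 0 → (5, 0)
  x = 5 and 4x + 2y = 29 → (5, 4.5)
  x + y = 13 and 4x + 2y = 29 → (1.5, 11.5)
  y = 13 and x + y = 13 → (0, 13)

Evaluating z = -8x + 5y at each vertex:
  (0, 0): z = 0
  (5, 0): z = -40
  (5, 4.5): z = -17.5
  (1.5, 11.5): z = 45.5
  (0, 13): z = 65

The minimum is at (5, 0) with z = -40.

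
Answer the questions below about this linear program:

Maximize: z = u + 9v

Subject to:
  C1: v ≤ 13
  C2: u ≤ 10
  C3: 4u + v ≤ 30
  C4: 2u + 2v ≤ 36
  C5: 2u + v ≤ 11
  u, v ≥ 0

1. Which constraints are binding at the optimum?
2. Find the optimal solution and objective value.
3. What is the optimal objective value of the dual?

1. C5, u ≥ 0
2. u = 0, v = 11, z = 99
3. 99 (by strong duality, equal to the primal optimum)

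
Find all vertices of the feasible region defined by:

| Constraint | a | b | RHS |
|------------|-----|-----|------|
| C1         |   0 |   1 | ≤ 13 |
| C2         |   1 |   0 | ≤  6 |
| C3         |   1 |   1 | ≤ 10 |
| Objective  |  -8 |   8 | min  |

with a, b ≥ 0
Each vertex is the intersection of two constraint boundaries that also satisfies all remaining constraints:
  a = 0 and b = 0 → (0, 0)
  a = 6 and b = 0 → (6, 0)
  a = 6 and a + b = 10 → (6, 4)
  a + b = 10 and a = 0 → (0, 10)

Vertices: (0, 0), (6, 0), (6, 4), (0, 10)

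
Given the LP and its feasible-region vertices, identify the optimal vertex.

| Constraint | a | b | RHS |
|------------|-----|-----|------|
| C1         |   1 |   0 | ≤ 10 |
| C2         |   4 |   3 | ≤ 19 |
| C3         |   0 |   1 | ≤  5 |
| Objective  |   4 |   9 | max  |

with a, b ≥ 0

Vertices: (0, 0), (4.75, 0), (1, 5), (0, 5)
Evaluating z = 4a + 9b at each vertex:
  (0, 0): z = 0
  (4.75, 0): z = 19
  (1, 5): z = 49
  (0, 5): z = 45

The largest value is z = 49, attained at (1, 5).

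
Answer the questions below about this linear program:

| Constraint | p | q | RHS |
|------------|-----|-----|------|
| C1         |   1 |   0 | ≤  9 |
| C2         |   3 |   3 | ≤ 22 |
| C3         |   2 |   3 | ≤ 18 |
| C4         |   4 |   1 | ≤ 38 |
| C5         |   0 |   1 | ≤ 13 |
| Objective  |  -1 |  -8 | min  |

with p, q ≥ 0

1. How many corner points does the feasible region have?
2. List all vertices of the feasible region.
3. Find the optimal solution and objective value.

1. 4
2. (0, 0), (7.333, 0), (4, 3.333), (0, 6)
3. p = 0, q = 6, z = -48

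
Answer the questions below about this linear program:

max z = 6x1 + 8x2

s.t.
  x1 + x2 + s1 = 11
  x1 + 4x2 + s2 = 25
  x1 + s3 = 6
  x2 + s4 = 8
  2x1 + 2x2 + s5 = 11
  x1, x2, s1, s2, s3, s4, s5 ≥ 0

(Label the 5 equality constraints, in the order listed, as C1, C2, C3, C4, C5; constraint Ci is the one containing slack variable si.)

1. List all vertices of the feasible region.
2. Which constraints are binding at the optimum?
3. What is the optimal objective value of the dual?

1. (0, 0), (5.5, 0), (0, 5.5)
2. C5, x1 ≥ 0
3. 44 (by strong duality, equal to the primal optimum)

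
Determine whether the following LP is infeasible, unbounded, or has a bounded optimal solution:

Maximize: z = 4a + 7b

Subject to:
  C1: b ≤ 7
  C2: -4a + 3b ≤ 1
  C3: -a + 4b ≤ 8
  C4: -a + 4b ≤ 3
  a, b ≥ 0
Feasible point: (0, 0) satisfies every constraint, so the LP is feasible.
Direction d = (1, 0): for each constraint row a, a·d ≤ 0 —
  (0)(1) + (1)(0) = 0 ≤ 0
  (-4)(1) + (3)(0) = -4 ≤ 0
  (-1)(1) + (4)(0) = -1 ≤ 0
  (-1)(1) + (4)(0) = -1 ≤ 0
and d ≥ 0, so (0, 0) + t·d stays feasible for every t ≥ 0. Along this ray z = 4a + 7b changes by 4 per unit t, so z → +∞.

The LP is unbounded; z can be made arbitrarily large.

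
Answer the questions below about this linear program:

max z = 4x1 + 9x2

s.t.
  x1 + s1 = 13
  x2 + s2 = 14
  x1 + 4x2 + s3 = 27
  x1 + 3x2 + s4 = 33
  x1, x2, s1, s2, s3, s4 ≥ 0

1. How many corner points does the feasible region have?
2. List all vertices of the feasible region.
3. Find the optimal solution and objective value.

1. 4
2. (0, 0), (13, 0), (13, 3.5), (0, 6.75)
3. x1 = 13, x2 = 3.5, z = 83.5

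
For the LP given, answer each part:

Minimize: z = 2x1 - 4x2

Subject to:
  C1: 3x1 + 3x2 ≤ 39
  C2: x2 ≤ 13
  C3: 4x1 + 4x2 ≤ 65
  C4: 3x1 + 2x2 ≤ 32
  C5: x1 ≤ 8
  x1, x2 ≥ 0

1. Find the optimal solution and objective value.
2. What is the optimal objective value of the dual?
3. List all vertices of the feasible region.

1. x1 = 0, x2 = 13, z = -52
2. -52 (by strong duality, equal to the primal optimum)
3. (0, 0), (8, 0), (8, 4), (6, 7), (0, 13)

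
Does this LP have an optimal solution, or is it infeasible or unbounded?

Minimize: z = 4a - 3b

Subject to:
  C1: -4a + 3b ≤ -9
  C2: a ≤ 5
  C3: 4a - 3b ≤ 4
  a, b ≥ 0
C3 requires 4a - 3b ≤ 4, while C1 (-4a + 3b ≤ -9) is equivalent to 4a - 3b ≥ 9. Together they would need 9 ≤ 4a - 3b ≤ 4, which is impossible since 9 > 4. No point satisfies all constraints.

Infeasible: no point satisfies all constraints simultaneously.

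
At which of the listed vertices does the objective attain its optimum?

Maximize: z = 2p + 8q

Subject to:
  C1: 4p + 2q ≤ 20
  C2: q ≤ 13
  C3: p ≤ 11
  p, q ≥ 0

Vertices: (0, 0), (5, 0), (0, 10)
Evaluating z = 2p + 8q at each vertex:
  (0, 0): z = 0
  (5, 0): z = 10
  (0, 10): z = 80

The largest value is z = 80, attained at (0, 10).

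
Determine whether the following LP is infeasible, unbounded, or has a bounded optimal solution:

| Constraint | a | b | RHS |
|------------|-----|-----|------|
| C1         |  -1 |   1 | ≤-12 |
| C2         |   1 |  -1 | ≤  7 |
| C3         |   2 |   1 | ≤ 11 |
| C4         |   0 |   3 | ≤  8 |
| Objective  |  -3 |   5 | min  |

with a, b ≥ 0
C2 requires a - b ≤ 7, while C1 (-a + b ≤ -12) is equivalent to a - b ≥ 12. Together they would need 12 ≤ a - b ≤ 7, which is impossible since 12 > 7. No point satisfies all constraints.

The feasible region is empty; the LP is infeasible.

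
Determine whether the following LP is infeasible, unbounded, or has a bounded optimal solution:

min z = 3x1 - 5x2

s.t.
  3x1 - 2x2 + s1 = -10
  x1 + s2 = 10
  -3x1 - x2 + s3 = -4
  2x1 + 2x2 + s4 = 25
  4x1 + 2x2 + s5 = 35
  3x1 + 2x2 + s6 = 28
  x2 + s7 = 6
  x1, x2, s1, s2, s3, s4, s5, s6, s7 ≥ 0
The point (0, 6) satisfies every constraint, so the LP is feasible; the constraints give x1 ≤ 10 and x2 ≤ 6, which with x1, x2 ≥ 0 keep the feasible region inside a bounded box. A feasible, bounded LP attains a finite optimum at a vertex.

Evaluating z = 3x1 - 5x2 at each vertex:
  (0, 5): z = -25
  (0.6667, 6): z = -28
  (0, 6): z = -30

Bounded optimum: z* = -30 at (0, 6).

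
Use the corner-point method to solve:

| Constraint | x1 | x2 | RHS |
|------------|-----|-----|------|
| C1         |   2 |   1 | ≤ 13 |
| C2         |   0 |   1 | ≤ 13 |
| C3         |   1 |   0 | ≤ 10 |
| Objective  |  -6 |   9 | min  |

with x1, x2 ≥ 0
Each vertex is the intersection of two constraint boundaries that also satisfies all remaining constraints:
  x1 = 0 and x2 = 0 → (0, 0)
  2x1 + x2 = 13 and x2 = 0 → (6.5, 0)
  2x1 + x2 = 13 and x2 = 13 → (0, 13)

Evaluating z = -6x1 + 9x2 at each vertex:
  (0, 0): z = 0
  (6.5, 0): z = -39
  (0, 13): z = 117

The minimum is at (6.5, 0) with z = -39.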